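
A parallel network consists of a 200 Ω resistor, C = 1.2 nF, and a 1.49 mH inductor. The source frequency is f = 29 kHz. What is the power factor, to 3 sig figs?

0.822

ω = 2πf = 182200 rad/s
X_L = ωL = 271 Ω
X_C = 1/(ωC) = 4570 Ω
Parallel: admittances add. Y = 1/R + 1/(jωL) + jωC
Y = (0.00500 − j0.00346) S
|Y| = 0.00608 S → |Z| = 1/|Y| = 164 Ω, ∠Z = −∠Y = 34.7°
cos φ = cos(34.7°) = 0.822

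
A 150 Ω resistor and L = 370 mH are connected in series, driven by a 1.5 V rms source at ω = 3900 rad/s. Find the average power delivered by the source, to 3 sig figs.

X_L = ωL = 1440 Ω
Z = 150 + j1440 Ω
|Z| = √(150² + 1440²) = 1450 Ω
∠Z = arctan(1440/150) = 84.1°
I = V/|Z| = 1.03 mA
P = VI cos φ = 1.5 × 0.00103 × cos(84.1°) = 160 μW

160 μW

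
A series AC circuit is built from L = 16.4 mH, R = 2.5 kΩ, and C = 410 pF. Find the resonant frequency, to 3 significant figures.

61.4 kHz

ω₀ = 1/√(LC) = 1/√(0.0164 × 4.1e-10) = 385600 rad/s
f₀ = ω₀/(2π) = 61.4 kHz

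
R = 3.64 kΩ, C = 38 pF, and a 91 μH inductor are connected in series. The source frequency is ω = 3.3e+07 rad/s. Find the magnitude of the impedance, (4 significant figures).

4256 Ω

X_L = ωL = 3003 Ω
X_C = 1/(ωC) = 797.4 Ω
Net reactance X = X_L − X_C = 2206 Ω
Z = 3640 + j2206 Ω
|Z| = √(3640² + 2206²) = 4256 Ω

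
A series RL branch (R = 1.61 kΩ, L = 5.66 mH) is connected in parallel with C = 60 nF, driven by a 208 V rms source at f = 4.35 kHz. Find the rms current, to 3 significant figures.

353 mA

ω = 2πf = 27330 rad/s
X_L = ωL = 155 Ω
X_C = 1/(ωC) = 610 Ω
Branch 1 (R+jX_L): Z₁ = 1610 + j155 Ω, |Z₁| = 1620 Ω
Branch 2 (−jX_C): Z₂ = −j610 Ω
Parallel: Z = Z₁Z₂/(Z₁+Z₂), |Z| = 589 Ω, ∠Z = -68.7°
I = V/|Z| = 208/589 = 353 mA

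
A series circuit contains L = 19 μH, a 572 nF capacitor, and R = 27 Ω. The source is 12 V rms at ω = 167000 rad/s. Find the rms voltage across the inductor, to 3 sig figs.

1.36 V

X_L = ωL = 3.17 Ω
X_C = 1/(ωC) = 10.5 Ω
Net reactance X = X_L − X_C = -7.30 Ω
Z = 27.0 − j7.30 Ω
|Z| = √(27.0² + 7.30²) = 28.0 Ω
I = V/|Z| = 429 mA
V_L = I·|Z_L| = 0.429 × 3.17 = 1.36 V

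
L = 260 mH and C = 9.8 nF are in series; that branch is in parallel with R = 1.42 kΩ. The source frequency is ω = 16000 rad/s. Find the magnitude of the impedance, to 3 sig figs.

1200 Ω

X_L = ωL = 4160 Ω
X_C = 1/(ωC) = 6380 Ω
Branch 1: Z₁ = R = 1420 Ω
Branch 2 (series LC): Z₂ = j(X_L − X_C) = −j2220 Ω
Parallel: Z = Z₁Z₂/(Z₁+Z₂), |Z| = 1200 Ω, ∠Z = -32.6°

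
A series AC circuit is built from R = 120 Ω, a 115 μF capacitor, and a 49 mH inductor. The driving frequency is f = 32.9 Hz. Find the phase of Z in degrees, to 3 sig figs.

-14.9°

ω = 2πf = 206.7 rad/s
X_L = ωL = 10.1 Ω
X_C = 1/(ωC) = 42.1 Ω
Net reactance X = X_L − X_C = -31.9 Ω
Z = 120 − j31.9 Ω
|Z| = √(120² + 31.9²) = 124 Ω
∠Z = arctan(-31.9/120) = -14.9°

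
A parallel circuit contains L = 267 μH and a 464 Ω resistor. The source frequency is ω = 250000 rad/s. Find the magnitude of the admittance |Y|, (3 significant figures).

15.1 mS

X_L = ωL = 66.8 Ω
Parallel: admittances add. Y = 1/R + 1/(jωL)
Y = (0.00216 − j0.0150) S
|Y| = 0.0151 S → |Z| = 1/|Y| = 66.1 Ω, ∠Z = −∠Y = 81.8°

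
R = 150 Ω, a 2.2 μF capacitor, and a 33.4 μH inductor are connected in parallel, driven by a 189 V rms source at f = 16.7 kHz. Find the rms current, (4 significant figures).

10.38 A

ω = 2πf = 104900 rad/s
X_L = ωL = 3.505 Ω
X_C = 1/(ωC) = 4.332 Ω
Parallel: admittances add. Y = 1/R + 1/(jωL) + jωC
Y = (0.006667 − j0.05449) S
|Y| = 0.05490 S → |Z| = 1/|Y| = 18.22 Ω, ∠Z = −∠Y = 83.02°
I = V/|Z| = 189/18.22 = 10.38 A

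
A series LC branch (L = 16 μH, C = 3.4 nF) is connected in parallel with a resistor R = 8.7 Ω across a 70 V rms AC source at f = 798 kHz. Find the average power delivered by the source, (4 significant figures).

563.2 W

ω = 2πf = 5.014e+06 rad/s
X_L = ωL = 80.22 Ω
X_C = 1/(ωC) = 58.66 Ω
Branch 1: Z₁ = R = 8.700 Ω
Branch 2 (series LC): Z₂ = j(X_L − X_C) = j21.56 Ω
Parallel: Z = Z₁Z₂/(Z₁+Z₂), |Z| = 8.068 Ω, ∠Z = 21.97°
I = V/|Z| = 8.676 A
P = VI cos φ = 70 × 8.676 × cos(21.97°) = 563.2 W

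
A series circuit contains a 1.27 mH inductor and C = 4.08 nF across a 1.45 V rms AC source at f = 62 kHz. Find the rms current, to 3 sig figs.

ω = 2πf = 389600 rad/s
X_L = ωL = 495 Ω
X_C = 1/(ωC) = 629 Ω
Net reactance X = X_L − X_C = -134 Ω
Z = − j134 Ω
|Z| = √(0² + 134²) = 134 Ω
I = V/|Z| = 1.45/134 = 10.8 mA

10.8 mA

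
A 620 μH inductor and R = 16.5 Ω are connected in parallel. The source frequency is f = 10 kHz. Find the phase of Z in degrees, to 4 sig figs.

22.96°

ω = 2πf = 62830 rad/s
X_L = ωL = 38.96 Ω
Parallel: admittances add. Y = 1/R + 1/(jωL)
Y = (0.06061 − j0.02567) S
|Y| = 0.06582 S → |Z| = 1/|Y| = 15.19 Ω, ∠Z = −∠Y = 22.96°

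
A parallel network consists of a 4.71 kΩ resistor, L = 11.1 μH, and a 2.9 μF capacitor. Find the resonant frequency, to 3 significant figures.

28.1 kHz

ω₀ = 1/√(LC) = 1/√(1.11e-05 × 2.9e-06) = 176300 rad/s
f₀ = ω₀/(2π) = 28.1 kHz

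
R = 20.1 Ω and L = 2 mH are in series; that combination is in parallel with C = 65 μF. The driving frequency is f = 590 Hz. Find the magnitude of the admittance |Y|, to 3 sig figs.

229 mS

ω = 2πf = 3707 rad/s
X_L = ωL = 7.41 Ω
X_C = 1/(ωC) = 4.15 Ω
Branch 1 (R+jX_L): Z₁ = 20.1 + j7.41 Ω, |Z₁| = 21.4 Ω
Branch 2 (−jX_C): Z₂ = −j4.15 Ω
Parallel: Z = Z₁Z₂/(Z₁+Z₂), |Z| = 4.37 Ω, ∠Z = -79.0°
|Y| = 1/|Z| = 229 mS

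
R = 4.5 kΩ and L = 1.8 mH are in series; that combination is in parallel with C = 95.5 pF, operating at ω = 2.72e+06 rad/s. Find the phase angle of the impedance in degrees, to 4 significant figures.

-55.68°

X_L = ωL = 4896 Ω
X_C = 1/(ωC) = 3850 Ω
Branch 1 (R+jX_L): Z₁ = 4500 + j4896 Ω, |Z₁| = 6650 Ω
Branch 2 (−jX_C): Z₂ = −j3850 Ω
Parallel: Z = Z₁Z₂/(Z₁+Z₂), |Z| = 5541 Ω, ∠Z = -55.68°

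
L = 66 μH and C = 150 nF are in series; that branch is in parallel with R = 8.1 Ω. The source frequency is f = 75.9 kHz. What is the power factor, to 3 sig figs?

ω = 2πf = 476900 rad/s
X_L = ωL = 31.5 Ω
X_C = 1/(ωC) = 14.0 Ω
Branch 1: Z₁ = R = 8.10 Ω
Branch 2 (series LC): Z₂ = j(X_L − X_C) = j17.5 Ω
Parallel: Z = Z₁Z₂/(Z₁+Z₂), |Z| = 7.35 Ω, ∠Z = 24.8°
cos φ = cos(24.8°) = 0.907

0.907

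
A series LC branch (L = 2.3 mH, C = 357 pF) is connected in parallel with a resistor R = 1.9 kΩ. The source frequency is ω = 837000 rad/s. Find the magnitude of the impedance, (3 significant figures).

X_L = ωL = 1930 Ω
X_C = 1/(ωC) = 3350 Ω
Branch 1: Z₁ = R = 1900 Ω
Branch 2 (series LC): Z₂ = j(X_L − X_C) = −j1420 Ω
Parallel: Z = Z₁Z₂/(Z₁+Z₂), |Z| = 1140 Ω, ∠Z = -53.2°

1140 Ω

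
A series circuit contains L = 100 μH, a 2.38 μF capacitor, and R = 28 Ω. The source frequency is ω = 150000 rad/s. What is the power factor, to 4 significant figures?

0.9168

X_L = ωL = 15.00 Ω
X_C = 1/(ωC) = 2.801 Ω
Net reactance X = X_L − X_C = 12.20 Ω
Z = 28.00 + j12.20 Ω
|Z| = √(28.00² + 12.20²) = 30.54 Ω
∠Z = arctan(12.20/28.00) = 23.54°
cos φ = cos(23.54°) = 0.9168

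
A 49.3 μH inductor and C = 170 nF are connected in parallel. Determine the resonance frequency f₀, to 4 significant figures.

54.98 kHz

ω₀ = 1/√(LC) = 1/√(4.93e-05 × 1.7e-07) = 345400 rad/s
f₀ = ω₀/(2π) = 54.98 kHz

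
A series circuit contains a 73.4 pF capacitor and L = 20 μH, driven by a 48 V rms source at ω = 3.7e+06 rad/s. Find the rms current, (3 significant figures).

13.3 mA

X_L = ωL = 74.0 Ω
X_C = 1/(ωC) = 3680 Ω
Net reactance X = X_L − X_C = -3610 Ω
Z = − j3610 Ω
|Z| = √(0² + 3610²) = 3610 Ω
I = V/|Z| = 48/3610 = 13.3 mA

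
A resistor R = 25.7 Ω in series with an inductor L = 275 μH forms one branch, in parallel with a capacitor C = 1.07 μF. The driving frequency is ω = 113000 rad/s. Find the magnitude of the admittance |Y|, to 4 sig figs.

103.0 mS

X_L = ωL = 31.08 Ω
X_C = 1/(ωC) = 8.271 Ω
Branch 1 (R+jX_L): Z₁ = 25.70 + j31.08 Ω, |Z₁| = 40.33 Ω
Branch 2 (−jX_C): Z₂ = −j8.271 Ω
Parallel: Z = Z₁Z₂/(Z₁+Z₂), |Z| = 9.707 Ω, ∠Z = -81.18°
|Y| = 1/|Z| = 103.0 mS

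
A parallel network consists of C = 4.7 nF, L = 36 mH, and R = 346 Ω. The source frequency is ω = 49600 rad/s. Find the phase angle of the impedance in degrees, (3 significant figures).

X_L = ωL = 1790 Ω
X_C = 1/(ωC) = 4290 Ω
Parallel: admittances add. Y = 1/R + 1/(jωL) + jωC
Y = (0.00289 − j0.000327) S
|Y| = 0.00291 S → |Z| = 1/|Y| = 344 Ω, ∠Z = −∠Y = 6.45°

6.45°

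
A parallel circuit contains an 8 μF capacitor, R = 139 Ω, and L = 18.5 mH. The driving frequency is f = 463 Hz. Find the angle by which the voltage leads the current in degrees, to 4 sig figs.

ω = 2πf = 2909 rad/s
X_L = ωL = 53.82 Ω
X_C = 1/(ωC) = 42.97 Ω
Parallel: admittances add. Y = 1/R + 1/(jωL) + jωC
Y = (0.007194 + j0.004692) S
|Y| = 0.008589 S → |Z| = 1/|Y| = 116.4 Ω, ∠Z = −∠Y = -33.11°

-33.11°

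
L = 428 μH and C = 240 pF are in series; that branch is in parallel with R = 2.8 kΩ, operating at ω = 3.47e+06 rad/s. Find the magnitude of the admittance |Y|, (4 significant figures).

3.534 mS

X_L = ωL = 1485 Ω
X_C = 1/(ωC) = 1201 Ω
Branch 1: Z₁ = R = 2800 Ω
Branch 2 (series LC): Z₂ = j(X_L − X_C) = j284.4 Ω
Parallel: Z = Z₁Z₂/(Z₁+Z₂), |Z| = 282.9 Ω, ∠Z = 84.20°
|Y| = 1/|Z| = 3.534 mS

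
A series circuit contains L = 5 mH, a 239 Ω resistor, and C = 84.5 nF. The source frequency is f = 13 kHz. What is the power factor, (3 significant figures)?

ω = 2πf = 81680 rad/s
X_L = ωL = 408 Ω
X_C = 1/(ωC) = 145 Ω
Net reactance X = X_L − X_C = 264 Ω
Z = 239 + j264 Ω
|Z| = √(239² + 264²) = 356 Ω
∠Z = arctan(264/239) = 47.8°
cos φ = cos(47.8°) = 0.672

0.672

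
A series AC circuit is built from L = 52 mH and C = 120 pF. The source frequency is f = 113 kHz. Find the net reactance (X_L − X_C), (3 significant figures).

25200 Ω

ω = 2πf = 710000 rad/s
X_L = ωL = 36900 Ω
X_C = 1/(ωC) = 11700 Ω
X = 36900 − 11700 = 25200 Ω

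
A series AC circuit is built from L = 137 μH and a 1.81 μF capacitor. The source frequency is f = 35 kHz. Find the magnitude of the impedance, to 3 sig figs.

ω = 2πf = 219900 rad/s
X_L = ωL = 30.1 Ω
X_C = 1/(ωC) = 2.51 Ω
Net reactance X = X_L − X_C = 27.6 Ω
Z = j27.6 Ω
|Z| = √(0² + 27.6²) = 27.6 Ω

27.6 Ω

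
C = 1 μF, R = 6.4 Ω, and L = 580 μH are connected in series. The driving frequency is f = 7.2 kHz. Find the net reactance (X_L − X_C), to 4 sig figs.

4.134 Ω

ω = 2πf = 45240 rad/s
X_L = ωL = 26.24 Ω
X_C = 1/(ωC) = 22.10 Ω
X = 26.24 − 22.10 = 4.134 Ω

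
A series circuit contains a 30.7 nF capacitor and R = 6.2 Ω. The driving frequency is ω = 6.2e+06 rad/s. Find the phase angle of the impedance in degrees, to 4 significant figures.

X_C = 1/(ωC) = 5.254 Ω
Z = 6.200 − j5.254 Ω
|Z| = √(6.200² + 5.254²) = 8.127 Ω
∠Z = arctan(-5.254/6.200) = -40.28°

-40.28°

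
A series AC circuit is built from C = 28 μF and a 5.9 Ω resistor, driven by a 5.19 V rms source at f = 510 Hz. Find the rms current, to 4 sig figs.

ω = 2πf = 3204 rad/s
X_C = 1/(ωC) = 11.15 Ω
Z = 5.900 − j11.15 Ω
|Z| = √(5.900² + 11.15²) = 12.61 Ω
I = V/|Z| = 5.19/12.61 = 411.6 mA

411.6 mA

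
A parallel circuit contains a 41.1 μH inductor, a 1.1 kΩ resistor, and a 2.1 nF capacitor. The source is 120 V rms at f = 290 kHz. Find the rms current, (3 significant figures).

1.15 A

ω = 2πf = 1.822e+06 rad/s
X_L = ωL = 74.9 Ω
X_C = 1/(ωC) = 261 Ω
Parallel: admittances add. Y = 1/R + 1/(jωL) + jωC
Y = (0.000909 − j0.00953) S
|Y| = 0.00957 S → |Z| = 1/|Y| = 104 Ω, ∠Z = −∠Y = 84.5°
I = V/|Z| = 120/104 = 1.15 A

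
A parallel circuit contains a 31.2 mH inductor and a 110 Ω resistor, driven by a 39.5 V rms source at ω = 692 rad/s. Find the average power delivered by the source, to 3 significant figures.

14.2 W

X_L = ωL = 21.6 Ω
Parallel: admittances add. Y = 1/R + 1/(jωL)
Y = (0.00909 − j0.0463) S
|Y| = 0.0472 S → |Z| = 1/|Y| = 21.2 Ω, ∠Z = −∠Y = 78.9°
I = V/|Z| = 1.86 A
P = VI cos φ = 39.5 × 1.86 × cos(78.9°) = 14.2 W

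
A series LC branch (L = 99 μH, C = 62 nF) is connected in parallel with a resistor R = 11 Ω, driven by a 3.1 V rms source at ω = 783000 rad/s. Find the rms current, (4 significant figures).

287.0 mA

X_L = ωL = 77.52 Ω
X_C = 1/(ωC) = 20.60 Ω
Branch 1: Z₁ = R = 11.00 Ω
Branch 2 (series LC): Z₂ = j(X_L − X_C) = j56.92 Ω
Parallel: Z = Z₁Z₂/(Z₁+Z₂), |Z| = 10.80 Ω, ∠Z = 10.94°
I = V/|Z| = 3.1/10.80 = 287.0 mA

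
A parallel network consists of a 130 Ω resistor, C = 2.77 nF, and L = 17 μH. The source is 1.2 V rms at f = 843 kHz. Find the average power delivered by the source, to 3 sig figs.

11.1 mW

ω = 2πf = 5.297e+06 rad/s
X_L = ωL = 90.0 Ω
X_C = 1/(ωC) = 68.2 Ω
Parallel: admittances add. Y = 1/R + 1/(jωL) + jωC
Y = (0.00769 + j0.00357) S
|Y| = 0.00848 S → |Z| = 1/|Y| = 118 Ω, ∠Z = −∠Y = -24.9°
I = V/|Z| = 10.2 mA
P = VI cos φ = 1.2 × 0.0102 × cos(-24.9°) = 11.1 mW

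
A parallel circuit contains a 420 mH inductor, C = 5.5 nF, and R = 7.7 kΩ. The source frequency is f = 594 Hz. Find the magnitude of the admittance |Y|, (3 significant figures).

ω = 2πf = 3732 rad/s
X_L = ωL = 1570 Ω
X_C = 1/(ωC) = 48700 Ω
Parallel: admittances add. Y = 1/R + 1/(jωL) + jωC
Y = (0.000130 − j0.000617) S
|Y| = 0.000631 S → |Z| = 1/|Y| = 1580 Ω, ∠Z = −∠Y = 78.1°

631 μS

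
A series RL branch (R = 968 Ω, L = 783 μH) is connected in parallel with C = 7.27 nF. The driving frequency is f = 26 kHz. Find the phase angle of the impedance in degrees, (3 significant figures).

-46.1°

ω = 2πf = 163400 rad/s
X_L = ωL = 128 Ω
X_C = 1/(ωC) = 842 Ω
Branch 1 (R+jX_L): Z₁ = 968 + j128 Ω, |Z₁| = 976 Ω
Branch 2 (−jX_C): Z₂ = −j842 Ω
Parallel: Z = Z₁Z₂/(Z₁+Z₂), |Z| = 683 Ω, ∠Z = -46.1°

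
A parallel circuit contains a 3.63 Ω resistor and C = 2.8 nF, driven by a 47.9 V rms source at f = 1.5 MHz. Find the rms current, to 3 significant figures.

13.3 A

ω = 2πf = 9.425e+06 rad/s
X_C = 1/(ωC) = 37.9 Ω
Parallel: admittances add. Y = 1/R + jωC
Y = (0.275 + j0.0264) S
|Y| = 0.277 S → |Z| = 1/|Y| = 3.61 Ω, ∠Z = −∠Y = -5.47°
I = V/|Z| = 47.9/3.61 = 13.3 A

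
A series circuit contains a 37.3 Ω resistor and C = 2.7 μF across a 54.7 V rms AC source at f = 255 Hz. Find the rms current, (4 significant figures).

ω = 2πf = 1602 rad/s
X_C = 1/(ωC) = 231.2 Ω
Z = 37.30 − j231.2 Ω
|Z| = √(37.30² + 231.2²) = 234.2 Ω
I = V/|Z| = 54.7/234.2 = 233.6 mA

233.6 mA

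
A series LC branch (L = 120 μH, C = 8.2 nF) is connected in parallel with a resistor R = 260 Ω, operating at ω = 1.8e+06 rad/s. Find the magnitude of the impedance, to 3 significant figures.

129 Ω

X_L = ωL = 216 Ω
X_C = 1/(ωC) = 67.8 Ω
Branch 1: Z₁ = R = 260 Ω
Branch 2 (series LC): Z₂ = j(X_L − X_C) = j148 Ω
Parallel: Z = Z₁Z₂/(Z₁+Z₂), |Z| = 129 Ω, ∠Z = 60.3°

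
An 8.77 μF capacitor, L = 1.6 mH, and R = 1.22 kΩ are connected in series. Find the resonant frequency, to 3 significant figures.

1.34 kHz

ω₀ = 1/√(LC) = 1/√(0.0016 × 8.77e-06) = 8442 rad/s
f₀ = ω₀/(2π) = 1.34 kHz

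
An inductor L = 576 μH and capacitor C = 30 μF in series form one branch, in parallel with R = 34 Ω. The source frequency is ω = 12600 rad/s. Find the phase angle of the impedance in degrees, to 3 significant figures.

82.3°

X_L = ωL = 7.26 Ω
X_C = 1/(ωC) = 2.65 Ω
Branch 1: Z₁ = R = 34.0 Ω
Branch 2 (series LC): Z₂ = j(X_L − X_C) = j4.61 Ω
Parallel: Z = Z₁Z₂/(Z₁+Z₂), |Z| = 4.57 Ω, ∠Z = 82.3°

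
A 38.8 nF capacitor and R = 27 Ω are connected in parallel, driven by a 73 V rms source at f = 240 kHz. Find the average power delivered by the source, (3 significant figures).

197 W

ω = 2πf = 1.508e+06 rad/s
X_C = 1/(ωC) = 17.1 Ω
Parallel: admittances add. Y = 1/R + jωC
Y = (0.0370 + j0.0585) S
|Y| = 0.0692 S → |Z| = 1/|Y| = 14.4 Ω, ∠Z = −∠Y = -57.7°
I = V/|Z| = 5.05 A
P = VI cos φ = 73 × 5.05 × cos(-57.7°) = 197 W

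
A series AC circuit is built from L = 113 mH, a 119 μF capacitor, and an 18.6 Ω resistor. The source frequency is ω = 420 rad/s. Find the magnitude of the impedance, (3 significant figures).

33.2 Ω

X_L = ωL = 47.5 Ω
X_C = 1/(ωC) = 20.0 Ω
Net reactance X = X_L − X_C = 27.5 Ω
Z = 18.6 + j27.5 Ω
|Z| = √(18.6² + 27.5²) = 33.2 Ω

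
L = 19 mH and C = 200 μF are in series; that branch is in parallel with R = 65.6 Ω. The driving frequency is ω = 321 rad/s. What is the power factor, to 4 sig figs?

X_L = ωL = 6.099 Ω
X_C = 1/(ωC) = 15.58 Ω
Branch 1: Z₁ = R = 65.60 Ω
Branch 2 (series LC): Z₂ = j(X_L − X_C) = −j9.477 Ω
Parallel: Z = Z₁Z₂/(Z₁+Z₂), |Z| = 9.380 Ω, ∠Z = -81.78°
cos φ = cos(-81.78°) = 0.1430

0.1430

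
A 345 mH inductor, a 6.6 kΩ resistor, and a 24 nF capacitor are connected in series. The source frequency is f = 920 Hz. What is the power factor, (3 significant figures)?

ω = 2πf = 5781 rad/s
X_L = ωL = 1990 Ω
X_C = 1/(ωC) = 7210 Ω
Net reactance X = X_L − X_C = -5210 Ω
Z = 6600 − j5210 Ω
|Z| = √(6600² + 5210²) = 8410 Ω
∠Z = arctan(-5210/6600) = -38.3°
cos φ = cos(-38.3°) = 0.785

0.785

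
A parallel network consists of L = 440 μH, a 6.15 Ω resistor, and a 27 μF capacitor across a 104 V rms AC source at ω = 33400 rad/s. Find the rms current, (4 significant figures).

X_L = ωL = 14.70 Ω
X_C = 1/(ωC) = 1.109 Ω
Parallel: admittances add. Y = 1/R + 1/(jωL) + jωC
Y = (0.1626 + j0.8338) S
|Y| = 0.8495 S → |Z| = 1/|Y| = 1.177 Ω, ∠Z = −∠Y = -78.96°
I = V/|Z| = 104/1.177 = 88.34 A

88.34 A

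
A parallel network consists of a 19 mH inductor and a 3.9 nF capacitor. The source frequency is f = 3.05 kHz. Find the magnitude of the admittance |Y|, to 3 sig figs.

ω = 2πf = 19160 rad/s
X_L = ωL = 364 Ω
X_C = 1/(ωC) = 13400 Ω
Parallel: admittances add. Y = 1/(jωL) + jωC
Y = (0 − j0.00267) S
|Y| = 0.00267 S → |Z| = 1/|Y| = 374 Ω, ∠Z = −∠Y = 90.0°

2.67 mS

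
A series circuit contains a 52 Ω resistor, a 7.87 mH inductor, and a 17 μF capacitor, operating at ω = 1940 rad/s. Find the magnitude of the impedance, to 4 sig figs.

54.14 Ω

X_L = ωL = 15.27 Ω
X_C = 1/(ωC) = 30.32 Ω
Net reactance X = X_L − X_C = -15.05 Ω
Z = 52.00 − j15.05 Ω
|Z| = √(52.00² + 15.05²) = 54.14 Ω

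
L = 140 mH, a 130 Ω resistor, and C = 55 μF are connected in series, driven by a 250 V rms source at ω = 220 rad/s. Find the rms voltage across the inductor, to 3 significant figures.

X_L = ωL = 30.8 Ω
X_C = 1/(ωC) = 82.6 Ω
Net reactance X = X_L − X_C = -51.8 Ω
Z = 130 − j51.8 Ω
|Z| = √(130² + 51.8²) = 140 Ω
I = V/|Z| = 1.79 A
V_L = I·|Z_L| = 1.79 × 30.8 = 55.0 V

55.0 V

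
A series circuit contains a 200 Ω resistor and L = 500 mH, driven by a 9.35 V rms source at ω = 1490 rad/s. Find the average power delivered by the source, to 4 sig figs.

29.38 mW

X_L = ωL = 745.0 Ω
Z = 200.0 + j745.0 Ω
|Z| = √(200.0² + 745.0²) = 771.4 Ω
∠Z = arctan(745.0/200.0) = 74.97°
I = V/|Z| = 12.12 mA
P = VI cos φ = 9.35 × 0.01212 × cos(74.97°) = 29.38 mW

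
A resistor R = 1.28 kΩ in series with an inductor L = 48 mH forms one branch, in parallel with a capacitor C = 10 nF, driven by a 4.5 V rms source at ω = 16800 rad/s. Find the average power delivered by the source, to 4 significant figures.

11.33 mW

X_L = ωL = 806.4 Ω
X_C = 1/(ωC) = 5952 Ω
Branch 1 (R+jX_L): Z₁ = 1280 + j806.4 Ω, |Z₁| = 1513 Ω
Branch 2 (−jX_C): Z₂ = −j5952 Ω
Parallel: Z = Z₁Z₂/(Z₁+Z₂), |Z| = 1698 Ω, ∠Z = 18.24°
I = V/|Z| = 2.650 mA
P = VI cos φ = 4.5 × 0.002650 × cos(18.24°) = 11.33 mW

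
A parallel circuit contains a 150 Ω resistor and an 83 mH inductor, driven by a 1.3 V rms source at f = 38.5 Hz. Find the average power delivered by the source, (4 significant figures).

ω = 2πf = 241.9 rad/s
X_L = ωL = 20.08 Ω
Parallel: admittances add. Y = 1/R + 1/(jωL)
Y = (0.006667 − j0.04981) S
|Y| = 0.05025 S → |Z| = 1/|Y| = 19.90 Ω, ∠Z = −∠Y = 82.38°
I = V/|Z| = 65.33 mA
P = VI cos φ = 1.3 × 0.06533 × cos(82.38°) = 11.27 mW

11.27 mW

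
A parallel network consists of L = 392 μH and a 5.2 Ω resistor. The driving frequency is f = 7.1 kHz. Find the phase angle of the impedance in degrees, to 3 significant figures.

16.6°

ω = 2πf = 44610 rad/s
X_L = ωL = 17.5 Ω
Parallel: admittances add. Y = 1/R + 1/(jωL)
Y = (0.192 − j0.0572) S
|Y| = 0.201 S → |Z| = 1/|Y| = 4.98 Ω, ∠Z = −∠Y = 16.6°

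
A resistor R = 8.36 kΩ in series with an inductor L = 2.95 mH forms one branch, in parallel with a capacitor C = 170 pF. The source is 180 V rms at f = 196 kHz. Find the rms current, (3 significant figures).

ω = 2πf = 1.232e+06 rad/s
X_L = ωL = 3630 Ω
X_C = 1/(ωC) = 4780 Ω
Branch 1 (R+jX_L): Z₁ = 8360 + j3630 Ω, |Z₁| = 9120 Ω
Branch 2 (−jX_C): Z₂ = −j4780 Ω
Parallel: Z = Z₁Z₂/(Z₁+Z₂), |Z| = 5160 Ω, ∠Z = -58.7°
I = V/|Z| = 180/5160 = 34.9 mA

34.9 mA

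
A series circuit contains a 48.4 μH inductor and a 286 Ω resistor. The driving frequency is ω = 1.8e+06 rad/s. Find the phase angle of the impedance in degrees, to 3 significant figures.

16.9°

X_L = ωL = 87.1 Ω
Z = 286 + j87.1 Ω
|Z| = √(286² + 87.1²) = 299 Ω
∠Z = arctan(87.1/286) = 16.9°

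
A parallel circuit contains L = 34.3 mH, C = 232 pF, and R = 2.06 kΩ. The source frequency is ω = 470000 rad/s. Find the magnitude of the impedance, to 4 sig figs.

X_L = ωL = 16120 Ω
X_C = 1/(ωC) = 9171 Ω
Parallel: admittances add. Y = 1/R + 1/(jωL) + jωC
Y = (0.0004854 + j4.701e-05) S
|Y| = 0.0004877 S → |Z| = 1/|Y| = 2050 Ω, ∠Z = −∠Y = -5.531°

2050 Ω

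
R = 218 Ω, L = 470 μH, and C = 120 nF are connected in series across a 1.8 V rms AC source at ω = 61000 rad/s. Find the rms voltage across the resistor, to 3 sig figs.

X_L = ωL = 28.7 Ω
X_C = 1/(ωC) = 137 Ω
Net reactance X = X_L − X_C = -108 Ω
Z = 218 − j108 Ω
|Z| = √(218² + 108²) = 243 Ω
I = V/|Z| = 7.40 mA
V_R = I·|Z_R| = 0.00740 × 218 = 1.61 V

1.61 V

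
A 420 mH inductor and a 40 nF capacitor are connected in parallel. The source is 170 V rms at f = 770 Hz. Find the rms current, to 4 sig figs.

ω = 2πf = 4838 rad/s
X_L = ωL = 2032 Ω
X_C = 1/(ωC) = 5167 Ω
Parallel: admittances add. Y = 1/(jωL) + jωC
Y = (0 − j0.0002986) S
|Y| = 0.0002986 S → |Z| = 1/|Y| = 3349 Ω, ∠Z = −∠Y = 90.00°
I = V/|Z| = 170/3349 = 50.76 mA

50.76 mA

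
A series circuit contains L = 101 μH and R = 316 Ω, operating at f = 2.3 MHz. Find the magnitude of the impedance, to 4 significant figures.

1493 Ω

ω = 2πf = 1.445e+07 rad/s
X_L = ωL = 1460 Ω
Z = 316.0 + j1460 Ω
|Z| = √(316.0² + 1460²) = 1493 Ω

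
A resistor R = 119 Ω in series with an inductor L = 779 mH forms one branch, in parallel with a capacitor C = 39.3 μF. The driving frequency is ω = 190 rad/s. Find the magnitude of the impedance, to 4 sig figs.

X_L = ωL = 148.0 Ω
X_C = 1/(ωC) = 133.9 Ω
Branch 1 (R+jX_L): Z₁ = 119.0 + j148.0 Ω, |Z₁| = 189.9 Ω
Branch 2 (−jX_C): Z₂ = −j133.9 Ω
Parallel: Z = Z₁Z₂/(Z₁+Z₂), |Z| = 212.2 Ω, ∠Z = -45.55°

212.2 Ω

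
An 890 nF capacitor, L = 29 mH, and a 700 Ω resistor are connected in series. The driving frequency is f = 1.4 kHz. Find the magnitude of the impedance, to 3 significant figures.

711 Ω

ω = 2πf = 8796 rad/s
X_L = ωL = 255 Ω
X_C = 1/(ωC) = 128 Ω
Net reactance X = X_L − X_C = 127 Ω
Z = 700 + j127 Ω
|Z| = √(700² + 127²) = 711 Ω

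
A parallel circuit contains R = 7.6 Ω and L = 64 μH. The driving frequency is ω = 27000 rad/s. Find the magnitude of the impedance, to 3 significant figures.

1.68 Ω

X_L = ωL = 1.73 Ω
Parallel: admittances add. Y = 1/R + 1/(jωL)
Y = (0.132 − j0.579) S
|Y| = 0.593 S → |Z| = 1/|Y| = 1.68 Ω, ∠Z = −∠Y = 77.2°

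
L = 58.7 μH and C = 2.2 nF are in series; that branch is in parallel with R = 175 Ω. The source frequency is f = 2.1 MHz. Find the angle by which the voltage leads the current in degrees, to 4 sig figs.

13.30°

ω = 2πf = 1.319e+07 rad/s
X_L = ωL = 774.5 Ω
X_C = 1/(ωC) = 34.45 Ω
Branch 1: Z₁ = R = 175.0 Ω
Branch 2 (series LC): Z₂ = j(X_L − X_C) = j740.1 Ω
Parallel: Z = Z₁Z₂/(Z₁+Z₂), |Z| = 170.3 Ω, ∠Z = 13.30°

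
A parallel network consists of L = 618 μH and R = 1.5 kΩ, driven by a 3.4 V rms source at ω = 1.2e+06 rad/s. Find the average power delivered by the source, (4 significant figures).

7.707 mW

X_L = ωL = 741.6 Ω
Parallel: admittances add. Y = 1/R + 1/(jωL)
Y = (0.0006667 − j0.001348) S
|Y| = 0.001504 S → |Z| = 1/|Y| = 664.8 Ω, ∠Z = −∠Y = 63.69°
I = V/|Z| = 5.114 mA
P = VI cos φ = 3.4 × 0.005114 × cos(63.69°) = 7.707 mW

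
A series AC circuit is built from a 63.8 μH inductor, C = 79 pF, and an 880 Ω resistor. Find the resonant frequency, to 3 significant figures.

2.24 MHz

ω₀ = 1/√(LC) = 1/√(6.38e-05 × 7.9e-11) = 1.409e+07 rad/s
f₀ = ω₀/(2π) = 2.24 MHz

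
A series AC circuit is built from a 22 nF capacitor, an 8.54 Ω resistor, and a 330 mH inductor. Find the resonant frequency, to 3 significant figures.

1.87 kHz

ω₀ = 1/√(LC) = 1/√(0.33 × 2.2e-08) = 11740 rad/s
f₀ = ω₀/(2π) = 1.87 kHz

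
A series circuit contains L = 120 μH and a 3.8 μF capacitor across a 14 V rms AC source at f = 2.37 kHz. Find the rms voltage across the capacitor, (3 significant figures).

ω = 2πf = 14890 rad/s
X_L = ωL = 1.79 Ω
X_C = 1/(ωC) = 17.7 Ω
Net reactance X = X_L − X_C = -15.9 Ω
Z = − j15.9 Ω
|Z| = √(0² + 15.9²) = 15.9 Ω
I = V/|Z| = 881 mA
V_C = I·|Z_C| = 0.881 × 17.7 = 15.6 V

15.6 V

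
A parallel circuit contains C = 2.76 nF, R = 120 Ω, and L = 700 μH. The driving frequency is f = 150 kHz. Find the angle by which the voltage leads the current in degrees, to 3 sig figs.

-7.42°

ω = 2πf = 942500 rad/s
X_L = ωL = 660 Ω
X_C = 1/(ωC) = 384 Ω
Parallel: admittances add. Y = 1/R + 1/(jωL) + jωC
Y = (0.00833 + j0.00109) S
|Y| = 0.00840 S → |Z| = 1/|Y| = 119 Ω, ∠Z = −∠Y = -7.42°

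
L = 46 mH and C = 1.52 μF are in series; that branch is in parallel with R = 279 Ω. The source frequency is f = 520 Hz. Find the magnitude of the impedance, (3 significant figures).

ω = 2πf = 3267 rad/s
X_L = ωL = 150 Ω
X_C = 1/(ωC) = 201 Ω
Branch 1: Z₁ = R = 279 Ω
Branch 2 (series LC): Z₂ = j(X_L − X_C) = −j51.1 Ω
Parallel: Z = Z₁Z₂/(Z₁+Z₂), |Z| = 50.2 Ω, ∠Z = -79.6°

50.2 Ω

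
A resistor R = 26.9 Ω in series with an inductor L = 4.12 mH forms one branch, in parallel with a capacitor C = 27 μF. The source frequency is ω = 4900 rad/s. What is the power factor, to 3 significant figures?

0.203

X_L = ωL = 20.2 Ω
X_C = 1/(ωC) = 7.56 Ω
Branch 1 (R+jX_L): Z₁ = 26.9 + j20.2 Ω, |Z₁| = 33.6 Ω
Branch 2 (−jX_C): Z₂ = −j7.56 Ω
Parallel: Z = Z₁Z₂/(Z₁+Z₂), |Z| = 8.55 Ω, ∠Z = -78.3°
cos φ = cos(-78.3°) = 0.203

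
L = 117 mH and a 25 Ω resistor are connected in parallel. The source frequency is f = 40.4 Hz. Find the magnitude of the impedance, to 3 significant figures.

19.1 Ω

ω = 2πf = 253.8 rad/s
X_L = ωL = 29.7 Ω
Parallel: admittances add. Y = 1/R + 1/(jωL)
Y = (0.0400 − j0.0337) S
|Y| = 0.0523 S → |Z| = 1/|Y| = 19.1 Ω, ∠Z = −∠Y = 40.1°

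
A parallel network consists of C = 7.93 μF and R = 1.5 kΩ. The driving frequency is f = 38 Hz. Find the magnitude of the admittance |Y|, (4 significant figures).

ω = 2πf = 238.8 rad/s
X_C = 1/(ωC) = 528.2 Ω
Parallel: admittances add. Y = 1/R + jωC
Y = (0.0006667 + j0.001893) S
|Y| = 0.002007 S → |Z| = 1/|Y| = 498.2 Ω, ∠Z = −∠Y = -70.60°

2.007 mS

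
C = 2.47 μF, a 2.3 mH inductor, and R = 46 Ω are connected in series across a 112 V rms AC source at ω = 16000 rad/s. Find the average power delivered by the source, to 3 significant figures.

X_L = ωL = 36.8 Ω
X_C = 1/(ωC) = 25.3 Ω
Net reactance X = X_L − X_C = 11.5 Ω
Z = 46.0 + j11.5 Ω
|Z| = √(46.0² + 11.5²) = 47.4 Ω
∠Z = arctan(11.5/46.0) = 14.0°
I = V/|Z| = 2.36 A
P = VI cos φ = 112 × 2.36 × cos(14.0°) = 257 W

257 W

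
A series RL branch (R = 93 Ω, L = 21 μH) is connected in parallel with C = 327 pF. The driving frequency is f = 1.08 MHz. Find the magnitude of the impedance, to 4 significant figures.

ω = 2πf = 6.786e+06 rad/s
X_L = ωL = 142.5 Ω
X_C = 1/(ωC) = 450.7 Ω
Branch 1 (R+jX_L): Z₁ = 93.00 + j142.5 Ω, |Z₁| = 170.2 Ω
Branch 2 (−jX_C): Z₂ = −j450.7 Ω
Parallel: Z = Z₁Z₂/(Z₁+Z₂), |Z| = 238.2 Ω, ∠Z = 40.08°

238.2 Ω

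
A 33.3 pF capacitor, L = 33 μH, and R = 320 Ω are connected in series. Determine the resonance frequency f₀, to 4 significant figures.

4.801 MHz

ω₀ = 1/√(LC) = 1/√(3.3e-05 × 3.33e-11) = 3.017e+07 rad/s
f₀ = ω₀/(2π) = 4.801 MHz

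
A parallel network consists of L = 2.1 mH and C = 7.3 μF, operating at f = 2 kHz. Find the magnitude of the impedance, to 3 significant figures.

ω = 2πf = 12570 rad/s
X_L = ωL = 26.4 Ω
X_C = 1/(ωC) = 10.9 Ω
Parallel: admittances add. Y = 1/(jωL) + jωC
Y = (0 + j0.0538) S
|Y| = 0.0538 S → |Z| = 1/|Y| = 18.6 Ω, ∠Z = −∠Y = -90.0°

18.6 Ω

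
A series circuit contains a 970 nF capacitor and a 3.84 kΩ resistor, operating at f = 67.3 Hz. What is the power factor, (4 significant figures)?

ω = 2πf = 422.9 rad/s
X_C = 1/(ωC) = 2438 Ω
Z = 3840 − j2438 Ω
|Z| = √(3840² + 2438²) = 4549 Ω
∠Z = arctan(-2438/3840) = -32.41°
cos φ = cos(-32.41°) = 0.8442

0.8442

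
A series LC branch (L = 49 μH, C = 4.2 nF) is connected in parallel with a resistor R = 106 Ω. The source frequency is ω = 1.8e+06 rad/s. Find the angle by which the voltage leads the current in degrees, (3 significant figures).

-67.4°

X_L = ωL = 88.2 Ω
X_C = 1/(ωC) = 132 Ω
Branch 1: Z₁ = R = 106 Ω
Branch 2 (series LC): Z₂ = j(X_L − X_C) = −j44.1 Ω
Parallel: Z = Z₁Z₂/(Z₁+Z₂), |Z| = 40.7 Ω, ∠Z = -67.4°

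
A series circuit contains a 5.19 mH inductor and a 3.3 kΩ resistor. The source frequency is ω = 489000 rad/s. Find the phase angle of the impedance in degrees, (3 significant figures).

37.6°

X_L = ωL = 2540 Ω
Z = 3300 + j2540 Ω
|Z| = √(3300² + 2540²) = 4160 Ω
∠Z = arctan(2540/3300) = 37.6°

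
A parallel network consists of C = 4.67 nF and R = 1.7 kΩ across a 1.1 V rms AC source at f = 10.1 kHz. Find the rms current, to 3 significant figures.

ω = 2πf = 63460 rad/s
X_C = 1/(ωC) = 3370 Ω
Parallel: admittances add. Y = 1/R + jωC
Y = (0.000588 + j0.000296) S
|Y| = 0.000659 S → |Z| = 1/|Y| = 1520 Ω, ∠Z = −∠Y = -26.7°
I = V/|Z| = 1.1/1520 = 725 μA

725 μA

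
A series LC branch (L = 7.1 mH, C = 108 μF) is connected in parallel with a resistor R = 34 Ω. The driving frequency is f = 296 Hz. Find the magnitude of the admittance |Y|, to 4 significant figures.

ω = 2πf = 1860 rad/s
X_L = ωL = 13.20 Ω
X_C = 1/(ωC) = 4.979 Ω
Branch 1: Z₁ = R = 34.00 Ω
Branch 2 (series LC): Z₂ = j(X_L − X_C) = j8.226 Ω
Parallel: Z = Z₁Z₂/(Z₁+Z₂), |Z| = 7.995 Ω, ∠Z = 76.40°
|Y| = 1/|Z| = 125.1 mS

125.1 mS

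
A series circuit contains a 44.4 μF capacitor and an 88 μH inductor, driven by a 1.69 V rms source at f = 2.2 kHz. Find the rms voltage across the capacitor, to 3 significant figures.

ω = 2πf = 13820 rad/s
X_L = ωL = 1.22 Ω
X_C = 1/(ωC) = 1.63 Ω
Net reactance X = X_L − X_C = -0.413 Ω
Z = − j0.413 Ω
|Z| = √(0² + 0.413²) = 0.413 Ω
I = V/|Z| = 4.09 A
V_C = I·|Z_C| = 4.09 × 1.63 = 6.67 V

6.67 V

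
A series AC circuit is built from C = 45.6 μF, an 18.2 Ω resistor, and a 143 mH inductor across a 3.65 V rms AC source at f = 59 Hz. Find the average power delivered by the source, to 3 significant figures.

657 mW

ω = 2πf = 370.7 rad/s
X_L = ωL = 53.0 Ω
X_C = 1/(ωC) = 59.2 Ω
Net reactance X = X_L − X_C = -6.15 Ω
Z = 18.2 − j6.15 Ω
|Z| = √(18.2² + 6.15²) = 19.2 Ω
∠Z = arctan(-6.15/18.2) = -18.7°
I = V/|Z| = 190 mA
P = VI cos φ = 3.65 × 0.190 × cos(-18.7°) = 657 mW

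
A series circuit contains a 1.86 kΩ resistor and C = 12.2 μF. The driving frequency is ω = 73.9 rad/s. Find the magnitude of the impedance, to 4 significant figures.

2166 Ω

X_C = 1/(ωC) = 1109 Ω
Z = 1860 − j1109 Ω
|Z| = √(1860² + 1109²) = 2166 Ω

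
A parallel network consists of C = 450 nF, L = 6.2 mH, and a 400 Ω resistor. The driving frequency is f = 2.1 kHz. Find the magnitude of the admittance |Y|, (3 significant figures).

ω = 2πf = 13190 rad/s
X_L = ωL = 81.8 Ω
X_C = 1/(ωC) = 168 Ω
Parallel: admittances add. Y = 1/R + 1/(jωL) + jωC
Y = (0.00250 − j0.00629) S
|Y| = 0.00677 S → |Z| = 1/|Y| = 148 Ω, ∠Z = −∠Y = 68.3°

6.77 mS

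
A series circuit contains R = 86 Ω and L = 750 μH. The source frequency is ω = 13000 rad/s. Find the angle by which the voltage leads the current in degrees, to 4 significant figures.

6.468°

X_L = ωL = 9.750 Ω
Z = 86.00 + j9.750 Ω
|Z| = √(86.00² + 9.750²) = 86.55 Ω
∠Z = arctan(9.750/86.00) = 6.468°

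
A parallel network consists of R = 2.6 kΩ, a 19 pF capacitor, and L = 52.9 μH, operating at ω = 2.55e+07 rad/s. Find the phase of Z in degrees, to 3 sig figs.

33.7°

X_L = ωL = 1350 Ω
X_C = 1/(ωC) = 2060 Ω
Parallel: admittances add. Y = 1/R + 1/(jωL) + jωC
Y = (0.000385 − j0.000257) S
|Y| = 0.000462 S → |Z| = 1/|Y| = 2160 Ω, ∠Z = −∠Y = 33.7°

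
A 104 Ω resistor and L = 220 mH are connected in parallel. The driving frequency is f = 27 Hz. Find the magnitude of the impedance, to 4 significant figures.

ω = 2πf = 169.6 rad/s
X_L = ωL = 37.32 Ω
Parallel: admittances add. Y = 1/R + 1/(jωL)
Y = (0.009615 − j0.02679) S
|Y| = 0.02847 S → |Z| = 1/|Y| = 35.13 Ω, ∠Z = −∠Y = 70.26°

35.13 Ω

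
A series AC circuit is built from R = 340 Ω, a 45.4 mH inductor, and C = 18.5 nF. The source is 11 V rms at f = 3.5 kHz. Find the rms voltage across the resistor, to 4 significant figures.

ω = 2πf = 21990 rad/s
X_L = ωL = 998.4 Ω
X_C = 1/(ωC) = 2458 Ω
Net reactance X = X_L − X_C = -1460 Ω
Z = 340.0 − j1460 Ω
|Z| = √(340.0² + 1460²) = 1499 Ω
I = V/|Z| = 7.340 mA
V_R = I·|Z_R| = 0.007340 × 340.0 = 2.496 V

2.496 V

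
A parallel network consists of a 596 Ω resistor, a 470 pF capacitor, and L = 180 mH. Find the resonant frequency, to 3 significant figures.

17.3 kHz

ω₀ = 1/√(LC) = 1/√(0.18 × 4.7e-10) = 108700 rad/s
f₀ = ω₀/(2π) = 17.3 kHz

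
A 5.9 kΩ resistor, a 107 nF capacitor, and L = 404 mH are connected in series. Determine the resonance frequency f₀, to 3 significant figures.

765 Hz

ω₀ = 1/√(LC) = 1/√(0.404 × 1.07e-07) = 4810 rad/s
f₀ = ω₀/(2π) = 765 Hz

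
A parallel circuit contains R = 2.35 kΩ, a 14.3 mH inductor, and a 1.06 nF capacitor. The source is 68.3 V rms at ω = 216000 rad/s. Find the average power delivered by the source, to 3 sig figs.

1.99 W

X_L = ωL = 3090 Ω
X_C = 1/(ωC) = 4370 Ω
Parallel: admittances add. Y = 1/R + 1/(jωL) + jωC
Y = (0.000426 − j9.48e-05) S
|Y| = 0.000436 S → |Z| = 1/|Y| = 2290 Ω, ∠Z = −∠Y = 12.6°
I = V/|Z| = 29.8 mA
P = VI cos φ = 68.3 × 0.0298 × cos(12.6°) = 1.99 W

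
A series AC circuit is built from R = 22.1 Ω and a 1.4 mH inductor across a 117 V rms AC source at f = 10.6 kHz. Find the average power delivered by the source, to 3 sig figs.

ω = 2πf = 66600 rad/s
X_L = ωL = 93.2 Ω
Z = 22.1 + j93.2 Ω
|Z| = √(22.1² + 93.2²) = 95.8 Ω
∠Z = arctan(93.2/22.1) = 76.7°
I = V/|Z| = 1.22 A
P = VI cos φ = 117 × 1.22 × cos(76.7°) = 32.9 W

32.9 W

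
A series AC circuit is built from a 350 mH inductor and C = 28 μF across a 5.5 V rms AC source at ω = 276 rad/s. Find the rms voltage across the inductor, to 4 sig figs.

X_L = ωL = 96.60 Ω
X_C = 1/(ωC) = 129.4 Ω
Net reactance X = X_L − X_C = -32.80 Ω
Z = − j32.80 Ω
|Z| = √(0² + 32.80²) = 32.80 Ω
I = V/|Z| = 167.7 mA
V_L = I·|Z_L| = 0.1677 × 96.60 = 16.20 V

16.20 V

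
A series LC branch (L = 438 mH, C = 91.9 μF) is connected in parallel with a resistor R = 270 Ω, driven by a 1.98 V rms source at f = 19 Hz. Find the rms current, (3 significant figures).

51.5 mA

ω = 2πf = 119.4 rad/s
X_L = ωL = 52.3 Ω
X_C = 1/(ωC) = 91.1 Ω
Branch 1: Z₁ = R = 270 Ω
Branch 2 (series LC): Z₂ = j(X_L − X_C) = −j38.9 Ω
Parallel: Z = Z₁Z₂/(Z₁+Z₂), |Z| = 38.5 Ω, ∠Z = -81.8°
I = V/|Z| = 1.98/38.5 = 51.5 mA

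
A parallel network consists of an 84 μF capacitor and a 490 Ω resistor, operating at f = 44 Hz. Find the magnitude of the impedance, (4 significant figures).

ω = 2πf = 276.5 rad/s
X_C = 1/(ωC) = 43.06 Ω
Parallel: admittances add. Y = 1/R + jωC
Y = (0.002041 + j0.02322) S
|Y| = 0.02331 S → |Z| = 1/|Y| = 42.90 Ω, ∠Z = −∠Y = -84.98°

42.90 Ω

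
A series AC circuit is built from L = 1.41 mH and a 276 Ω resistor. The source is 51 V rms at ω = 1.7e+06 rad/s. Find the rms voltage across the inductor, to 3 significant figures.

50.7 V

X_L = ωL = 2400 Ω
Z = 276 + j2400 Ω
|Z| = √(276² + 2400²) = 2410 Ω
I = V/|Z| = 21.1 mA
V_L = I·|Z_L| = 0.0211 × 2400 = 50.7 V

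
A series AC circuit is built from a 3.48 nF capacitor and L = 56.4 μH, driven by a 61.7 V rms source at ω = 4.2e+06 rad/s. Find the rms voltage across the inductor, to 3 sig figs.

86.8 V

X_L = ωL = 237 Ω
X_C = 1/(ωC) = 68.4 Ω
Net reactance X = X_L − X_C = 168 Ω
Z = j168 Ω
|Z| = √(0² + 168²) = 168 Ω
I = V/|Z| = 366 mA
V_L = I·|Z_L| = 0.366 × 237 = 86.8 V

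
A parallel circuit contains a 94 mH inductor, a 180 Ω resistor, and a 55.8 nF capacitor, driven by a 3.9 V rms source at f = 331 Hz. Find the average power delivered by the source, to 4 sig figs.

84.50 mW

ω = 2πf = 2080 rad/s
X_L = ωL = 195.5 Ω
X_C = 1/(ωC) = 8617 Ω
Parallel: admittances add. Y = 1/R + 1/(jωL) + jωC
Y = (0.005556 − j0.004999) S
|Y| = 0.007474 S → |Z| = 1/|Y| = 133.8 Ω, ∠Z = −∠Y = 41.98°
I = V/|Z| = 29.15 mA
P = VI cos φ = 3.9 × 0.02915 × cos(41.98°) = 84.50 mW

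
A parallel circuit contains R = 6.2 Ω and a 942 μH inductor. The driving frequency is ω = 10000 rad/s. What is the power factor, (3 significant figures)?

0.835

X_L = ωL = 9.42 Ω
Parallel: admittances add. Y = 1/R + 1/(jωL)
Y = (0.161 − j0.106) S
|Y| = 0.193 S → |Z| = 1/|Y| = 5.18 Ω, ∠Z = −∠Y = 33.4°
cos φ = cos(33.4°) = 0.835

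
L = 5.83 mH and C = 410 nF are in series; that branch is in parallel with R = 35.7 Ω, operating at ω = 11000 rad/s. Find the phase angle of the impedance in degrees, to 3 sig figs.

X_L = ωL = 64.1 Ω
X_C = 1/(ωC) = 222 Ω
Branch 1: Z₁ = R = 35.7 Ω
Branch 2 (series LC): Z₂ = j(X_L − X_C) = −j158 Ω
Parallel: Z = Z₁Z₂/(Z₁+Z₂), |Z| = 34.8 Ω, ∠Z = -12.8°

-12.8°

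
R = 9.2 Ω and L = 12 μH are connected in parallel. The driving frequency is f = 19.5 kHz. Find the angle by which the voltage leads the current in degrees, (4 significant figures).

ω = 2πf = 122500 rad/s
X_L = ωL = 1.470 Ω
Parallel: admittances add. Y = 1/R + 1/(jωL)
Y = (0.1087 − j0.6801) S
|Y| = 0.6888 S → |Z| = 1/|Y| = 1.452 Ω, ∠Z = −∠Y = 80.92°

80.92°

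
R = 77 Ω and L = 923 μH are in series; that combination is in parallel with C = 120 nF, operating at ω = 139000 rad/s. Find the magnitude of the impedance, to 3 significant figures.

87.1 Ω

X_L = ωL = 128 Ω
X_C = 1/(ωC) = 60.0 Ω
Branch 1 (R+jX_L): Z₁ = 77.0 + j128 Ω, |Z₁| = 150 Ω
Branch 2 (−jX_C): Z₂ = −j60.0 Ω
Parallel: Z = Z₁Z₂/(Z₁+Z₂), |Z| = 87.1 Ω, ∠Z = -72.6°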